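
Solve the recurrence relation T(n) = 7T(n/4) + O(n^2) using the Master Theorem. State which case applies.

Master Theorem for T(n) = 7T(n/4) + O(n^2):

a = 7, b = 4, c = 2
log_b(a) = log_4(7) = 1.4037

Case 3: c = 2 > log_4(7) = 1.4037
T(n) = O(n^2) = O(n^2)

For T(n) = 7T(n/4) + O(n^2): log_4(7) = 1.4037. This is Case 3 of the Master Theorem (c > log_b(a), work dominated by root), giving O(n^2).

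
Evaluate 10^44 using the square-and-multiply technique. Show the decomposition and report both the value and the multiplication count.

Computing 10^44 by squaring (build up from 10^1; each line after the first costs one multiplication):

10^1 = 10
10^2 = (10^1)^2 = 10^2 = 100
10^4 = (10^2)^2 = 100^2 = 10000
10^5 = 10 * 10^4 = 10 * 10000 = 100000
10^10 = (10^5)^2 = 100000^2 = 10000000000
10^11 = 10 * 10^10 = 10 * 10000000000 = 100000000000
10^22 = (10^11)^2 = 100000000000^2 = 10000000000000000000000
10^44 = (10^22)^2 = 10000000000000000000000^2 = 100000000000000000000000000000000000000000000

Result: 100000000000000000000000000000000000000000000
Multiplications needed: 7 (7 lines after 10^1)

10^44 = 100000000000000000000000000000000000000000000. Using exponentiation by squaring, this requires 7 multiplications. The key idea: if the exponent is even, square the half-power; if odd, multiply by the base once.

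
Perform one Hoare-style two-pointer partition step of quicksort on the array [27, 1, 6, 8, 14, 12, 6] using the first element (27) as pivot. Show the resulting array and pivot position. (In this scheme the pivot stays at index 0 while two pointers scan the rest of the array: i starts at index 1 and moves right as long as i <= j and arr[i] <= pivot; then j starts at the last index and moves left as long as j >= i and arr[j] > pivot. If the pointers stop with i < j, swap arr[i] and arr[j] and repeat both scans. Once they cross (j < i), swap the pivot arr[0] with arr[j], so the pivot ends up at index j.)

Hoare-style two-pointer partition with pivot = 27:

Initial array: [27, 1, 6, 8, 14, 12, 6]

Pointers start at i = 1, j = 6.
i ends at 7, j ends at 6: the pointers have crossed (j < i), so scanning stops.

Swap pivot arr[0] with arr[6] to place pivot at position 6: [6, 1, 6, 8, 14, 12, 27]
Pivot position: 6

After partitioning with pivot 27, the array becomes [6, 1, 6, 8, 14, 12, 27]. The pivot is placed at index 6. All elements to the left of the pivot are <= 27, and all elements to the right are > 27.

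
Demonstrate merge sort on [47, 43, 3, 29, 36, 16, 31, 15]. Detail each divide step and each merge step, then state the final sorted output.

Merge sort trace:

Split: [47, 43, 3, 29, 36, 16, 31, 15] -> [47, 43, 3, 29] and [36, 16, 31, 15]
  Split: [47, 43, 3, 29] -> [47, 43] and [3, 29]
    Split: [47, 43] -> [47] and [43]
    Merge: [47] + [43] -> [43, 47]
    Split: [3, 29] -> [3] and [29]
    Merge: [3] + [29] -> [3, 29]
  Merge: [43, 47] + [3, 29] -> [3, 29, 43, 47]
  Split: [36, 16, 31, 15] -> [36, 16] and [31, 15]
    Split: [36, 16] -> [36] and [16]
    Merge: [36] + [16] -> [16, 36]
    Split: [31, 15] -> [31] and [15]
    Merge: [31] + [15] -> [15, 31]
  Merge: [16, 36] + [15, 31] -> [15, 16, 31, 36]
Merge: [3, 29, 43, 47] + [15, 16, 31, 36] -> [3, 15, 16, 29, 31, 36, 43, 47]

Final sorted array: [3, 15, 16, 29, 31, 36, 43, 47]

The merge sort proceeds by recursively splitting the array and merging sorted halves.
After all merges, the sorted array is [3, 15, 16, 29, 31, 36, 43, 47].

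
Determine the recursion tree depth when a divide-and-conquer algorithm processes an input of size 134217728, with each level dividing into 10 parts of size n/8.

For divide and conquer with division factor 8:

Problem sizes at each level:
Level 0: 134217728
Level 1: 16777216
Level 2: 2097152
Level 3: 262144
Level 4: 32768
Level 5: 4096
Level 6: 512
Level 7: 64
Level 8: 8
Level 9: 1

The root is level 0 and the size-1 base case is level 9 (the tree spans levels 0 through 9, i.e. 10 levels counting the root), so the depth is the number of divisions: log_8(134217728) = 9

The recursion tree depth is log_8(134217728) = 9. At each level, the problem size is divided by 8, so it takes 9 divisions to reduce to a base case of size 1. The algorithm makes 10 recursive calls at each level.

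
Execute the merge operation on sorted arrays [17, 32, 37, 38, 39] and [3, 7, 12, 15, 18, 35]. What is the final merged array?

Merging process:

Compare 17 vs 3: take 3 from right. Merged: [3]
Compare 17 vs 7: take 7 from right. Merged: [3, 7]
Compare 17 vs 12: take 12 from right. Merged: [3, 7, 12]
Compare 17 vs 15: take 15 from right. Merged: [3, 7, 12, 15]
Compare 17 vs 18: take 17 from left. Merged: [3, 7, 12, 15, 17]
Compare 32 vs 18: take 18 from right. Merged: [3, 7, 12, 15, 17, 18]
Compare 32 vs 35: take 32 from left. Merged: [3, 7, 12, 15, 17, 18, 32]
Compare 37 vs 35: take 35 from right. Merged: [3, 7, 12, 15, 17, 18, 32, 35]
Append remaining from left: [37, 38, 39]. Merged: [3, 7, 12, 15, 17, 18, 32, 35, 37, 38, 39]

Final merged array: [3, 7, 12, 15, 17, 18, 32, 35, 37, 38, 39]
Total comparisons: 8

The merged array is [3, 7, 12, 15, 17, 18, 32, 35, 37, 38, 39], requiring 8 comparisons. The merge step runs in O(n) time where n is the total number of elements.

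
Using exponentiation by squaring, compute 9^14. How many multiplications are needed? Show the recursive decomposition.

Computing 9^14 by squaring (build up from 9^1; each line after the first costs one multiplication):

9^1 = 9
9^2 = (9^1)^2 = 9^2 = 81
9^3 = 9 * 9^2 = 9 * 81 = 729
9^6 = (9^3)^2 = 729^2 = 531441
9^7 = 9 * 9^6 = 9 * 531441 = 4782969
9^14 = (9^7)^2 = 4782969^2 = 22876792454961

Result: 22876792454961
Multiplications needed: 5 (5 lines after 9^1)

9^14 = 22876792454961. Using exponentiation by squaring, this requires 5 multiplications. The key idea: if the exponent is even, square the half-power; if odd, multiply by the base once.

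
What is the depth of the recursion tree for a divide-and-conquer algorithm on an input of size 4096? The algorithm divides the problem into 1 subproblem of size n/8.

For divide and conquer with division factor 8:

Problem sizes at each level:
Level 0: 4096
Level 1: 512
Level 2: 64
Level 3: 8
Level 4: 1

The root is level 0 and the size-1 base case is level 4 (the tree spans levels 0 through 4, i.e. 5 levels counting the root), so the depth is the number of divisions: log_8(4096) = 4

The recursion tree depth is log_8(4096) = 4. At each level, the problem size is divided by 8, so it takes 4 divisions to reduce to a base case of size 1. The algorithm makes 1 recursive call at each level.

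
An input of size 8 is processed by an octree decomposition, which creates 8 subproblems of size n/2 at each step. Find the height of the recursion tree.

For divide and conquer with division factor 2:

Problem sizes at each level:
Level 0: 8
Level 1: 4
Level 2: 2
Level 3: 1

The root is level 0 and the size-1 base case is level 3 (the tree spans levels 0 through 3, i.e. 4 levels counting the root), so the depth is the number of divisions: log_2(8) = 3

The recursion tree depth is log_2(8) = 3. At each level, the problem size is divided by 2, so it takes 3 divisions to reduce to a base case of size 1. The algorithm makes 8 recursive calls at each level.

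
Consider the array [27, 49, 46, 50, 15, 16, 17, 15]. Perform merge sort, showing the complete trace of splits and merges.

Merge sort trace:

Split: [27, 49, 46, 50, 15, 16, 17, 15] -> [27, 49, 46, 50] and [15, 16, 17, 15]
  Split: [27, 49, 46, 50] -> [27, 49] and [46, 50]
    Split: [27, 49] -> [27] and [49]
    Merge: [27] + [49] -> [27, 49]
    Split: [46, 50] -> [46] and [50]
    Merge: [46] + [50] -> [46, 50]
  Merge: [27, 49] + [46, 50] -> [27, 46, 49, 50]
  Split: [15, 16, 17, 15] -> [15, 16] and [17, 15]
    Split: [15, 16] -> [15] and [16]
    Merge: [15] + [16] -> [15, 16]
    Split: [17, 15] -> [17] and [15]
    Merge: [17] + [15] -> [15, 17]
  Merge: [15, 16] + [15, 17] -> [15, 15, 16, 17]
Merge: [27, 46, 49, 50] + [15, 15, 16, 17] -> [15, 15, 16, 17, 27, 46, 49, 50]

Final sorted array: [15, 15, 16, 17, 27, 46, 49, 50]

The merge sort proceeds by recursively splitting the array and merging sorted halves.
After all merges, the sorted array is [15, 15, 16, 17, 27, 46, 49, 50].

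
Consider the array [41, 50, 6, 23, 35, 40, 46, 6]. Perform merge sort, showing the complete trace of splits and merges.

Merge sort trace:

Split: [41, 50, 6, 23, 35, 40, 46, 6] -> [41, 50, 6, 23] and [35, 40, 46, 6]
  Split: [41, 50, 6, 23] -> [41, 50] and [6, 23]
    Split: [41, 50] -> [41] and [50]
    Merge: [41] + [50] -> [41, 50]
    Split: [6, 23] -> [6] and [23]
    Merge: [6] + [23] -> [6, 23]
  Merge: [41, 50] + [6, 23] -> [6, 23, 41, 50]
  Split: [35, 40, 46, 6] -> [35, 40] and [46, 6]
    Split: [35, 40] -> [35] and [40]
    Merge: [35] + [40] -> [35, 40]
    Split: [46, 6] -> [46] and [6]
    Merge: [46] + [6] -> [6, 46]
  Merge: [35, 40] + [6, 46] -> [6, 35, 40, 46]
Merge: [6, 23, 41, 50] + [6, 35, 40, 46] -> [6, 6, 23, 35, 40, 41, 46, 50]

Final sorted array: [6, 6, 23, 35, 40, 41, 46, 50]

The merge sort proceeds by recursively splitting the array and merging sorted halves.
After all merges, the sorted array is [6, 6, 23, 35, 40, 41, 46, 50].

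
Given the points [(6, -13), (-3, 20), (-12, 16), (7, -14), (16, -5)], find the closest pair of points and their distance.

Computing all pairwise distances among 5 points:

d((6, -13), (-3, 20)) = 34.2053
d((6, -13), (-12, 16)) = 34.1321
d((6, -13), (7, -14)) = 1.4142 <-- minimum
d((6, -13), (16, -5)) = 12.8062
d((-3, 20), (-12, 16)) = 9.8489
d((-3, 20), (7, -14)) = 35.4401
d((-3, 20), (16, -5)) = 31.4006
d((-12, 16), (7, -14)) = 35.5106
d((-12, 16), (16, -5)) = 35.0
d((7, -14), (16, -5)) = 12.7279

Closest pair: (6, -13) and (7, -14) with distance 1.4142

The closest pair is (6, -13) and (7, -14) with Euclidean distance 1.4142. For 5 points, brute-force pairwise comparison is shown above. For large n, the divide-and-conquer algorithm (sort by x, recurse on halves, check the dividing strip) achieves O(n log n).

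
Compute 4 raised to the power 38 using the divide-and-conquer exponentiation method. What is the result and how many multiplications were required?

Computing 4^38 by squaring (build up from 4^1; each line after the first costs one multiplication):

4^1 = 4
4^2 = (4^1)^2 = 4^2 = 16
4^4 = (4^2)^2 = 16^2 = 256
4^8 = (4^4)^2 = 256^2 = 65536
4^9 = 4 * 4^8 = 4 * 65536 = 262144
4^18 = (4^9)^2 = 262144^2 = 68719476736
4^19 = 4 * 4^18 = 4 * 68719476736 = 274877906944
4^38 = (4^19)^2 = 274877906944^2 = 75557863725914323419136

Result: 75557863725914323419136
Multiplications needed: 7 (7 lines after 4^1)

4^38 = 75557863725914323419136. Using exponentiation by squaring, this requires 7 multiplications. The key idea: if the exponent is even, square the half-power; if odd, multiply by the base once.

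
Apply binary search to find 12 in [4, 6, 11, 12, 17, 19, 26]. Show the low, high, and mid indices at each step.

Binary search for 12 in [4, 6, 11, 12, 17, 19, 26]:

lo=0, hi=6, mid=3, arr[mid]=12 -> Found target at index 3!

Binary search finds 12 at index 3 after 1 comparisons. The search repeatedly halves the search space by comparing with the middle element.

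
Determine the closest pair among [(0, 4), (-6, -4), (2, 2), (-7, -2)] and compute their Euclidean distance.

Computing all pairwise distances among 4 points:

d((0, 4), (-6, -4)) = 10.0
d((0, 4), (2, 2)) = 2.8284
d((0, 4), (-7, -2)) = 9.2195
d((-6, -4), (2, 2)) = 10.0
d((-6, -4), (-7, -2)) = 2.2361 <-- minimum
d((2, 2), (-7, -2)) = 9.8489

Closest pair: (-6, -4) and (-7, -2) with distance 2.2361

The closest pair is (-6, -4) and (-7, -2) with Euclidean distance 2.2361. For 4 points, brute-force pairwise comparison is shown above. For large n, the divide-and-conquer algorithm (sort by x, recurse on halves, check the dividing strip) achieves O(n log n).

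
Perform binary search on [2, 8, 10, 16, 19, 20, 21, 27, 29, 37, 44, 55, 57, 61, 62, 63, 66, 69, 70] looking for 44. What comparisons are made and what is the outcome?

Binary search for 44 in [2, 8, 10, 16, 19, 20, 21, 27, 29, 37, 44, 55, 57, 61, 62, 63, 66, 69, 70]:

lo=0, hi=18, mid=9, arr[mid]=37 -> 37 < 44, search right half
lo=10, hi=18, mid=14, arr[mid]=62 -> 62 > 44, search left half
lo=10, hi=13, mid=11, arr[mid]=55 -> 55 > 44, search left half
lo=10, hi=10, mid=10, arr[mid]=44 -> Found target at index 10!

Binary search finds 44 at index 10 after 4 comparisons. The search repeatedly halves the search space by comparing with the middle element.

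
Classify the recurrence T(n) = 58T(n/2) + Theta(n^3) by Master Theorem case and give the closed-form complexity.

Master Theorem for T(n) = 58T(n/2) + O(n^3):

a = 58, b = 2, c = 3
log_b(a) = log_2(58) = 5.8580

Case 1: c = 3 < log_2(58) = 5.8580
T(n) = O(n^(log_2 58))

For T(n) = 58T(n/2) + O(n^3): log_2(58) = 5.8580. This is Case 1 of the Master Theorem (c < log_b(a), work dominated by leaves), giving O(n^(log_2 58)).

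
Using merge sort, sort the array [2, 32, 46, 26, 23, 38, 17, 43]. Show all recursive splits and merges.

Merge sort trace:

Split: [2, 32, 46, 26, 23, 38, 17, 43] -> [2, 32, 46, 26] and [23, 38, 17, 43]
  Split: [2, 32, 46, 26] -> [2, 32] and [46, 26]
    Split: [2, 32] -> [2] and [32]
    Merge: [2] + [32] -> [2, 32]
    Split: [46, 26] -> [46] and [26]
    Merge: [46] + [26] -> [26, 46]
  Merge: [2, 32] + [26, 46] -> [2, 26, 32, 46]
  Split: [23, 38, 17, 43] -> [23, 38] and [17, 43]
    Split: [23, 38] -> [23] and [38]
    Merge: [23] + [38] -> [23, 38]
    Split: [17, 43] -> [17] and [43]
    Merge: [17] + [43] -> [17, 43]
  Merge: [23, 38] + [17, 43] -> [17, 23, 38, 43]
Merge: [2, 26, 32, 46] + [17, 23, 38, 43] -> [2, 17, 23, 26, 32, 38, 43, 46]

Final sorted array: [2, 17, 23, 26, 32, 38, 43, 46]

The merge sort proceeds by recursively splitting the array and merging sorted halves.
After all merges, the sorted array is [2, 17, 23, 26, 32, 38, 43, 46].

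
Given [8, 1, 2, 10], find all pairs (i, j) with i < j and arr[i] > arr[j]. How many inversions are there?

Finding inversions in [8, 1, 2, 10]:

(0, 1): arr[0]=8 > arr[1]=1
(0, 2): arr[0]=8 > arr[2]=2

Total inversions: 2

The array has 2 inversion(s): (0,1), (0,2). Each pair (i,j) satisfies i < j and arr[i] > arr[j].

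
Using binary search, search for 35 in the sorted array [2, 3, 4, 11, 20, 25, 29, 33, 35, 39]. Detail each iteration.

Binary search for 35 in [2, 3, 4, 11, 20, 25, 29, 33, 35, 39]:

lo=0, hi=9, mid=4, arr[mid]=20 -> 20 < 35, search right half
lo=5, hi=9, mid=7, arr[mid]=33 -> 33 < 35, search right half
lo=8, hi=9, mid=8, arr[mid]=35 -> Found target at index 8!

Binary search finds 35 at index 8 after 3 comparisons. The search repeatedly halves the search space by comparing with the middle element.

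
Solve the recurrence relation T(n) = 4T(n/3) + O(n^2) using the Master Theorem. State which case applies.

Master Theorem for T(n) = 4T(n/3) + O(n^2):

a = 4, b = 3, c = 2
log_b(a) = log_3(4) = 1.2619

Case 3: c = 2 > log_3(4) = 1.2619
T(n) = O(n^2) = O(n^2)

For T(n) = 4T(n/3) + O(n^2): log_3(4) = 1.2619. This is Case 3 of the Master Theorem (c > log_b(a), work dominated by root), giving O(n^2).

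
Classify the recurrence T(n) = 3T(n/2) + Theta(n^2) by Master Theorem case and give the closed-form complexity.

Master Theorem for T(n) = 3T(n/2) + O(n^2):

a = 3, b = 2, c = 2
log_b(a) = log_2(3) = 1.5850

Case 3: c = 2 > log_2(3) = 1.5850
T(n) = O(n^2) = O(n^2)

For T(n) = 3T(n/2) + O(n^2): log_2(3) = 1.5850. This is Case 3 of the Master Theorem (c > log_b(a), work dominated by root), giving O(n^2).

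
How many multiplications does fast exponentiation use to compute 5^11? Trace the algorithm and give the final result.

Computing 5^11 by squaring (build up from 5^1; each line after the first costs one multiplication):

5^1 = 5
5^2 = (5^1)^2 = 5^2 = 25
5^4 = (5^2)^2 = 25^2 = 625
5^5 = 5 * 5^4 = 5 * 625 = 3125
5^10 = (5^5)^2 = 3125^2 = 9765625
5^11 = 5 * 5^10 = 5 * 9765625 = 48828125

Result: 48828125
Multiplications needed: 5 (5 lines after 5^1)

5^11 = 48828125. Using exponentiation by squaring, this requires 5 multiplications. The key idea: if the exponent is even, square the half-power; if odd, multiply by the base once.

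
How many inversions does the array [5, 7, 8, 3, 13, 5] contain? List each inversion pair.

Finding inversions in [5, 7, 8, 3, 13, 5]:

(0, 3): arr[0]=5 > arr[3]=3
(1, 3): arr[1]=7 > arr[3]=3
(1, 5): arr[1]=7 > arr[5]=5
(2, 3): arr[2]=8 > arr[3]=3
(2, 5): arr[2]=8 > arr[5]=5
(4, 5): arr[4]=13 > arr[5]=5

Total inversions: 6

The array has 6 inversion(s): (0,3), (1,3), (1,5), (2,3), (2,5), (4,5). Each pair (i,j) satisfies i < j and arr[i] > arr[j].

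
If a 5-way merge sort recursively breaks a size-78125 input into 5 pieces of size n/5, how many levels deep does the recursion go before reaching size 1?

For divide and conquer with division factor 5:

Problem sizes at each level:
Level 0: 78125
Level 1: 15625
Level 2: 3125
Level 3: 625
Level 4: 125
Level 5: 25
Level 6: 5
Level 7: 1

The root is level 0 and the size-1 base case is level 7 (the tree spans levels 0 through 7, i.e. 8 levels counting the root), so the depth is the number of divisions: log_5(78125) = 7

The recursion tree depth is log_5(78125) = 7. At each level, the problem size is divided by 5, so it takes 7 divisions to reduce to a base case of size 1. The algorithm makes 5 recursive calls at each level.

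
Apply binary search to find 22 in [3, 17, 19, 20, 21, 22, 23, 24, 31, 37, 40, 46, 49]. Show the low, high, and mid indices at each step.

Binary search for 22 in [3, 17, 19, 20, 21, 22, 23, 24, 31, 37, 40, 46, 49]:

lo=0, hi=12, mid=6, arr[mid]=23 -> 23 > 22, search left half
lo=0, hi=5, mid=2, arr[mid]=19 -> 19 < 22, search right half
lo=3, hi=5, mid=4, arr[mid]=21 -> 21 < 22, search right half
lo=5, hi=5, mid=5, arr[mid]=22 -> Found target at index 5!

Binary search finds 22 at index 5 after 4 comparisons. The search repeatedly halves the search space by comparing with the middle element.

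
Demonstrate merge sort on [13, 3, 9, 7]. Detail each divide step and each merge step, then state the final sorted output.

Merge sort trace:

Split: [13, 3, 9, 7] -> [13, 3] and [9, 7]
  Split: [13, 3] -> [13] and [3]
  Merge: [13] + [3] -> [3, 13]
  Split: [9, 7] -> [9] and [7]
  Merge: [9] + [7] -> [7, 9]
Merge: [3, 13] + [7, 9] -> [3, 7, 9, 13]

Final sorted array: [3, 7, 9, 13]

The merge sort proceeds by recursively splitting the array and merging sorted halves.
After all merges, the sorted array is [3, 7, 9, 13].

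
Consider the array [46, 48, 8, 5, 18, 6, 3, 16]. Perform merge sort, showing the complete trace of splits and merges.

Merge sort trace:

Split: [46, 48, 8, 5, 18, 6, 3, 16] -> [46, 48, 8, 5] and [18, 6, 3, 16]
  Split: [46, 48, 8, 5] -> [46, 48] and [8, 5]
    Split: [46, 48] -> [46] and [48]
    Merge: [46] + [48] -> [46, 48]
    Split: [8, 5] -> [8] and [5]
    Merge: [8] + [5] -> [5, 8]
  Merge: [46, 48] + [5, 8] -> [5, 8, 46, 48]
  Split: [18, 6, 3, 16] -> [18, 6] and [3, 16]
    Split: [18, 6] -> [18] and [6]
    Merge: [18] + [6] -> [6, 18]
    Split: [3, 16] -> [3] and [16]
    Merge: [3] + [16] -> [3, 16]
  Merge: [6, 18] + [3, 16] -> [3, 6, 16, 18]
Merge: [5, 8, 46, 48] + [3, 6, 16, 18] -> [3, 5, 6, 8, 16, 18, 46, 48]

Final sorted array: [3, 5, 6, 8, 16, 18, 46, 48]

The merge sort proceeds by recursively splitting the array and merging sorted halves.
After all merges, the sorted array is [3, 5, 6, 8, 16, 18, 46, 48].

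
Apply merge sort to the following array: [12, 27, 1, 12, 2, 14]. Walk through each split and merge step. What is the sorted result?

Merge sort trace:

Split: [12, 27, 1, 12, 2, 14] -> [12, 27, 1] and [12, 2, 14]
  Split: [12, 27, 1] -> [12] and [27, 1]
    Split: [27, 1] -> [27] and [1]
    Merge: [27] + [1] -> [1, 27]
  Merge: [12] + [1, 27] -> [1, 12, 27]
  Split: [12, 2, 14] -> [12] and [2, 14]
    Split: [2, 14] -> [2] and [14]
    Merge: [2] + [14] -> [2, 14]
  Merge: [12] + [2, 14] -> [2, 12, 14]
Merge: [1, 12, 27] + [2, 12, 14] -> [1, 2, 12, 12, 14, 27]

Final sorted array: [1, 2, 12, 12, 14, 27]

The merge sort proceeds by recursively splitting the array and merging sorted halves.
After all merges, the sorted array is [1, 2, 12, 12, 14, 27].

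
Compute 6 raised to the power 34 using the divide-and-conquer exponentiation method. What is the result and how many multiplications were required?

Computing 6^34 by squaring (build up from 6^1; each line after the first costs one multiplication):

6^1 = 6
6^2 = (6^1)^2 = 6^2 = 36
6^4 = (6^2)^2 = 36^2 = 1296
6^8 = (6^4)^2 = 1296^2 = 1679616
6^16 = (6^8)^2 = 1679616^2 = 2821109907456
6^17 = 6 * 6^16 = 6 * 2821109907456 = 16926659444736
6^34 = (6^17)^2 = 16926659444736^2 = 286511799958070431838109696

Result: 286511799958070431838109696
Multiplications needed: 6 (6 lines after 6^1)

6^34 = 286511799958070431838109696. Using exponentiation by squaring, this requires 6 multiplications. The key idea: if the exponent is even, square the half-power; if odd, multiply by the base once.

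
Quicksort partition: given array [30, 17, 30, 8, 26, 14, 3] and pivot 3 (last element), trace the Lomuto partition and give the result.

Lomuto partition with pivot = 3:

Initial array: [30, 17, 30, 8, 26, 14, 3]

arr[0]=30 > 3: no swap
arr[1]=17 > 3: no swap
arr[2]=30 > 3: no swap
arr[3]=8 > 3: no swap
arr[4]=26 > 3: no swap
arr[5]=14 > 3: no swap

Place pivot at position 0: [3, 17, 30, 8, 26, 14, 30]
Pivot position: 0

After partitioning with pivot 3, the array becomes [3, 17, 30, 8, 26, 14, 30]. The pivot is placed at index 0. All elements to the left of the pivot are <= 3, and all elements to the right are > 3.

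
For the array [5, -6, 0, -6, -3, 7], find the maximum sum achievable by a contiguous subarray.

Using Kadane's algorithm on [5, -6, 0, -6, -3, 7]:

Scanning through the array:
Position 1 (value -6): max_ending_here = -1, max_so_far = 5
Position 2 (value 0): max_ending_here = 0, max_so_far = 5
Position 3 (value -6): max_ending_here = -6, max_so_far = 5
Position 4 (value -3): max_ending_here = -3, max_so_far = 5
Position 5 (value 7): max_ending_here = 7, max_so_far = 7

Maximum subarray: [7]
Maximum sum: 7

The maximum subarray is [7] with sum 7. This subarray runs from index 5 to index 5.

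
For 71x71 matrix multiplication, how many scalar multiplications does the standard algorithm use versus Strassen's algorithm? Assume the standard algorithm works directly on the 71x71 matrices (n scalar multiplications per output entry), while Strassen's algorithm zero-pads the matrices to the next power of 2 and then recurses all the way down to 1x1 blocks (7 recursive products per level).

Matrix multiplication for 71x71 matrices:

Strassen's algorithm requires power-of-2 dimensions. Pad 71x71 to 128x128 (next power of 2).

Standard algorithm: 71^3 = 357911 multiplications
Strassen's algorithm: 7^(log2(128)) = 7^7 = 823543 multiplications
Difference: 357911 - 823543 = -465632 (Strassen uses MORE here due to padding overhead — for small or just-over-power-of-2 n, padding can outweigh the per-level savings)

Standard: 357911 multiplications (71^3). Strassen: 823543 multiplications (7^7, after padding to 128x128). Strassen reduces 8 recursive multiplications to 7 at each level.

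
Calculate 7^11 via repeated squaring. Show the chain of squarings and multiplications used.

Computing 7^11 by squaring (build up from 7^1; each line after the first costs one multiplication):

7^1 = 7
7^2 = (7^1)^2 = 7^2 = 49
7^4 = (7^2)^2 = 49^2 = 2401
7^5 = 7 * 7^4 = 7 * 2401 = 16807
7^10 = (7^5)^2 = 16807^2 = 282475249
7^11 = 7 * 7^10 = 7 * 282475249 = 1977326743

Result: 1977326743
Multiplications needed: 5 (5 lines after 7^1)

7^11 = 1977326743. Using exponentiation by squaring, this requires 5 multiplications. The key idea: if the exponent is even, square the half-power; if odd, multiply by the base once.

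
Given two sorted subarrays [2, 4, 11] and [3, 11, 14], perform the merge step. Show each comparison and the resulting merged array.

Merging process:

Compare 2 vs 3: take 2 from left. Merged: [2]
Compare 4 vs 3: take 3 from right. Merged: [2, 3]
Compare 4 vs 11: take 4 from left. Merged: [2, 3, 4]
Compare 11 vs 11: take 11 from left. Merged: [2, 3, 4, 11]
Append remaining from right: [11, 14]. Merged: [2, 3, 4, 11, 11, 14]

Final merged array: [2, 3, 4, 11, 11, 14]
Total comparisons: 4

The merged array is [2, 3, 4, 11, 11, 14], requiring 4 comparisons. The merge step runs in O(n) time where n is the total number of elements.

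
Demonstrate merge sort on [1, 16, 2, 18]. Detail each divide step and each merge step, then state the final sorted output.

Merge sort trace:

Split: [1, 16, 2, 18] -> [1, 16] and [2, 18]
  Split: [1, 16] -> [1] and [16]
  Merge: [1] + [16] -> [1, 16]
  Split: [2, 18] -> [2] and [18]
  Merge: [2] + [18] -> [2, 18]
Merge: [1, 16] + [2, 18] -> [1, 2, 16, 18]

Final sorted array: [1, 2, 16, 18]

The merge sort proceeds by recursively splitting the array and merging sorted halves.
After all merges, the sorted array is [1, 2, 16, 18].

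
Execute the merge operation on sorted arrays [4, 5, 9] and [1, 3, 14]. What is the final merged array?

Merging process:

Compare 4 vs 1: take 1 from right. Merged: [1]
Compare 4 vs 3: take 3 from right. Merged: [1, 3]
Compare 4 vs 14: take 4 from left. Merged: [1, 3, 4]
Compare 5 vs 14: take 5 from left. Merged: [1, 3, 4, 5]
Compare 9 vs 14: take 9 from left. Merged: [1, 3, 4, 5, 9]
Append remaining from right: [14]. Merged: [1, 3, 4, 5, 9, 14]

Final merged array: [1, 3, 4, 5, 9, 14]
Total comparisons: 5

The merged array is [1, 3, 4, 5, 9, 14], requiring 5 comparisons. The merge step runs in O(n) time where n is the total number of elements.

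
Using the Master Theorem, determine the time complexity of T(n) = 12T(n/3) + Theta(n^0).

Master Theorem for T(n) = 12T(n/3) + O(n^0):

a = 12, b = 3, c = 0
log_b(a) = log_3(12) = 2.2619

Case 1: c = 0 < log_3(12) = 2.2619
T(n) = O(n^(log_3 12))

For T(n) = 12T(n/3) + O(n^0): log_3(12) = 2.2619. This is Case 1 of the Master Theorem (c < log_b(a), work dominated by leaves), giving O(n^(log_3 12)).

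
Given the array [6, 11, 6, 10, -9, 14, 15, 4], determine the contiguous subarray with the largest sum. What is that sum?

Using Kadane's algorithm on [6, 11, 6, 10, -9, 14, 15, 4]:

Scanning through the array:
Position 1 (value 11): max_ending_here = 17, max_so_far = 17
Position 2 (value 6): max_ending_here = 23, max_so_far = 23
Position 3 (value 10): max_ending_here = 33, max_so_far = 33
Position 4 (value -9): max_ending_here = 24, max_so_far = 33
Position 5 (value 14): max_ending_here = 38, max_so_far = 38
Position 6 (value 15): max_ending_here = 53, max_so_far = 53
Position 7 (value 4): max_ending_here = 57, max_so_far = 57

Maximum subarray: [6, 11, 6, 10, -9, 14, 15, 4]
Maximum sum: 57

The maximum subarray is [6, 11, 6, 10, -9, 14, 15, 4] with sum 57. This subarray runs from index 0 to index 7.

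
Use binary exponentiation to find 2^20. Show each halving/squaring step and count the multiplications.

Computing 2^20 by squaring (build up from 2^1; each line after the first costs one multiplication):

2^1 = 2
2^2 = (2^1)^2 = 2^2 = 4
2^4 = (2^2)^2 = 4^2 = 16
2^5 = 2 * 2^4 = 2 * 16 = 32
2^10 = (2^5)^2 = 32^2 = 1024
2^20 = (2^10)^2 = 1024^2 = 1048576

Result: 1048576
Multiplications needed: 5 (5 lines after 2^1)

2^20 = 1048576. Using exponentiation by squaring, this requires 5 multiplications. The key idea: if the exponent is even, square the half-power; if odd, multiply by the base once.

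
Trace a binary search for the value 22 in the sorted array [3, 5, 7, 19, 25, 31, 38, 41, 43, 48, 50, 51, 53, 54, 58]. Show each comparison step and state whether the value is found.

Binary search for 22 in [3, 5, 7, 19, 25, 31, 38, 41, 43, 48, 50, 51, 53, 54, 58]:

lo=0, hi=14, mid=7, arr[mid]=41 -> 41 > 22, search left half
lo=0, hi=6, mid=3, arr[mid]=19 -> 19 < 22, search right half
lo=4, hi=6, mid=5, arr[mid]=31 -> 31 > 22, search left half
lo=4, hi=4, mid=4, arr[mid]=25 -> 25 > 22, search left half
lo=4 > hi=3, target 22 not found

Binary search determines that 22 is not in the array after 4 comparisons. The search space was exhausted without finding the target.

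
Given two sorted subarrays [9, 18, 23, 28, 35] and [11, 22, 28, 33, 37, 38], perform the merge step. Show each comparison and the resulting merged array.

Merging process:

Compare 9 vs 11: take 9 from left. Merged: [9]
Compare 18 vs 11: take 11 from right. Merged: [9, 11]
Compare 18 vs 22: take 18 from left. Merged: [9, 11, 18]
Compare 23 vs 22: take 22 from right. Merged: [9, 11, 18, 22]
Compare 23 vs 28: take 23 from left. Merged: [9, 11, 18, 22, 23]
Compare 28 vs 28: take 28 from left. Merged: [9, 11, 18, 22, 23, 28]
Compare 35 vs 28: take 28 from right. Merged: [9, 11, 18, 22, 23, 28, 28]
Compare 35 vs 33: take 33 from right. Merged: [9, 11, 18, 22, 23, 28, 28, 33]
Compare 35 vs 37: take 35 from left. Merged: [9, 11, 18, 22, 23, 28, 28, 33, 35]
Append remaining from right: [37, 38]. Merged: [9, 11, 18, 22, 23, 28, 28, 33, 35, 37, 38]

Final merged array: [9, 11, 18, 22, 23, 28, 28, 33, 35, 37, 38]
Total comparisons: 9

The merged array is [9, 11, 18, 22, 23, 28, 28, 33, 35, 37, 38], requiring 9 comparisons. The merge step runs in O(n) time where n is the total number of elements.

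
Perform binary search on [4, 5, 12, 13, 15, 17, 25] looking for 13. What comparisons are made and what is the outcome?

Binary search for 13 in [4, 5, 12, 13, 15, 17, 25]:

lo=0, hi=6, mid=3, arr[mid]=13 -> Found target at index 3!

Binary search finds 13 at index 3 after 1 comparisons. The search repeatedly halves the search space by comparing with the middle element.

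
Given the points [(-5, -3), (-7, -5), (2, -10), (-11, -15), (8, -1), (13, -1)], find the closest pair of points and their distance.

Computing all pairwise distances among 6 points:

d((-5, -3), (-7, -5)) = 2.8284 <-- minimum
d((-5, -3), (2, -10)) = 9.8995
d((-5, -3), (-11, -15)) = 13.4164
d((-5, -3), (8, -1)) = 13.1529
d((-5, -3), (13, -1)) = 18.1108
d((-7, -5), (2, -10)) = 10.2956
d((-7, -5), (-11, -15)) = 10.7703
d((-7, -5), (8, -1)) = 15.5242
d((-7, -5), (13, -1)) = 20.3961
d((2, -10), (-11, -15)) = 13.9284
d((2, -10), (8, -1)) = 10.8167
d((2, -10), (13, -1)) = 14.2127
d((-11, -15), (8, -1)) = 23.6008
d((-11, -15), (13, -1)) = 27.7849
d((8, -1), (13, -1)) = 5.0

Closest pair: (-5, -3) and (-7, -5) with distance 2.8284

The closest pair is (-5, -3) and (-7, -5) with Euclidean distance 2.8284. For 6 points, brute-force pairwise comparison is shown above. For large n, the divide-and-conquer algorithm (sort by x, recurse on halves, check the dividing strip) achieves O(n log n).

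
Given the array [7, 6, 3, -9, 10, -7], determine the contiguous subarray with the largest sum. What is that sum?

Using Kadane's algorithm on [7, 6, 3, -9, 10, -7]:

Scanning through the array:
Position 1 (value 6): max_ending_here = 13, max_so_far = 13
Position 2 (value 3): max_ending_here = 16, max_so_far = 16
Position 3 (value -9): max_ending_here = 7, max_so_far = 16
Position 4 (value 10): max_ending_here = 17, max_so_far = 17
Position 5 (value -7): max_ending_here = 10, max_so_far = 17

Maximum subarray: [7, 6, 3, -9, 10]
Maximum sum: 17

The maximum subarray is [7, 6, 3, -9, 10] with sum 17. This subarray runs from index 0 to index 4.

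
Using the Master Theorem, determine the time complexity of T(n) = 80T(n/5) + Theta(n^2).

Master Theorem for T(n) = 80T(n/5) + O(n^2):

a = 80, b = 5, c = 2
log_b(a) = log_5(80) = 2.7227

Case 1: c = 2 < log_5(80) = 2.7227
T(n) = O(n^(log_5 80))

For T(n) = 80T(n/5) + O(n^2): log_5(80) = 2.7227. This is Case 1 of the Master Theorem (c < log_b(a), work dominated by leaves), giving O(n^(log_5 80)).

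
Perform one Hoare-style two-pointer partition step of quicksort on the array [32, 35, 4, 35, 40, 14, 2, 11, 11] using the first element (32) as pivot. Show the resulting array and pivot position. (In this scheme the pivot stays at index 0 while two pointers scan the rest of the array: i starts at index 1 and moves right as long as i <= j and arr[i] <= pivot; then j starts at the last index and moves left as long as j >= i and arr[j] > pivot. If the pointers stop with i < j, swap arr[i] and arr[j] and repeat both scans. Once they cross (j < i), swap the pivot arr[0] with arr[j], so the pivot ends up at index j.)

Hoare-style two-pointer partition with pivot = 32:

Initial array: [32, 35, 4, 35, 40, 14, 2, 11, 11]

Pointers start at i = 1, j = 8.
i stops at index 1 (arr[1]=35 > 32), j stops at index 8 (arr[8]=11 <= 32): swap arr[1] and arr[8], array becomes [32, 11, 4, 35, 40, 14, 2, 11, 35]
i stops at index 3 (arr[3]=35 > 32), j stops at index 7 (arr[7]=11 <= 32): swap arr[3] and arr[7], array becomes [32, 11, 4, 11, 40, 14, 2, 35, 35]
i stops at index 4 (arr[4]=40 > 32), j stops at index 6 (arr[6]=2 <= 32): swap arr[4] and arr[6], array becomes [32, 11, 4, 11, 2, 14, 40, 35, 35]
i ends at 6, j ends at 5: the pointers have crossed (j < i), so scanning stops.

Swap pivot arr[0] with arr[5] to place pivot at position 5: [14, 11, 4, 11, 2, 32, 40, 35, 35]
Pivot position: 5

After partitioning with pivot 32, the array becomes [14, 11, 4, 11, 2, 32, 40, 35, 35]. The pivot is placed at index 5. All elements to the left of the pivot are <= 32, and all elements to the right are > 32.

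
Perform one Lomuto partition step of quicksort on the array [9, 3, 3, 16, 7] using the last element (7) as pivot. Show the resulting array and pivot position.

Lomuto partition with pivot = 7:

Initial array: [9, 3, 3, 16, 7]

arr[0]=9 > 7: no swap
arr[1]=3 <= 7: swap with position 0, array becomes [3, 9, 3, 16, 7]
arr[2]=3 <= 7: swap with position 1, array becomes [3, 3, 9, 16, 7]
arr[3]=16 > 7: no swap

Place pivot at position 2: [3, 3, 7, 16, 9]
Pivot position: 2

After partitioning with pivot 7, the array becomes [3, 3, 7, 16, 9]. The pivot is placed at index 2. All elements to the left of the pivot are <= 7, and all elements to the right are > 7.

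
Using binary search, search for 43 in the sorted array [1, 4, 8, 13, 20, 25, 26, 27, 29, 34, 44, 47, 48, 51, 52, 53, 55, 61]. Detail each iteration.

Binary search for 43 in [1, 4, 8, 13, 20, 25, 26, 27, 29, 34, 44, 47, 48, 51, 52, 53, 55, 61]:

lo=0, hi=17, mid=8, arr[mid]=29 -> 29 < 43, search right half
lo=9, hi=17, mid=13, arr[mid]=51 -> 51 > 43, search left half
lo=9, hi=12, mid=10, arr[mid]=44 -> 44 > 43, search left half
lo=9, hi=9, mid=9, arr[mid]=34 -> 34 < 43, search right half
lo=10 > hi=9, target 43 not found

Binary search determines that 43 is not in the array after 4 comparisons. The search space was exhausted without finding the target.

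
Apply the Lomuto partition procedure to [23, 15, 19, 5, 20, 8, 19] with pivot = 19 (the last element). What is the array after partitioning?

Lomuto partition with pivot = 19:

Initial array: [23, 15, 19, 5, 20, 8, 19]

arr[0]=23 > 19: no swap
arr[1]=15 <= 19: swap with position 0, array becomes [15, 23, 19, 5, 20, 8, 19]
arr[2]=19 <= 19: swap with position 1, array becomes [15, 19, 23, 5, 20, 8, 19]
arr[3]=5 <= 19: swap with position 2, array becomes [15, 19, 5, 23, 20, 8, 19]
arr[4]=20 > 19: no swap
arr[5]=8 <= 19: swap with position 3, array becomes [15, 19, 5, 8, 20, 23, 19]

Place pivot at position 4: [15, 19, 5, 8, 19, 23, 20]
Pivot position: 4

After partitioning with pivot 19, the array becomes [15, 19, 5, 8, 19, 23, 20]. The pivot is placed at index 4. All elements to the left of the pivot are <= 19, and all elements to the right are > 19.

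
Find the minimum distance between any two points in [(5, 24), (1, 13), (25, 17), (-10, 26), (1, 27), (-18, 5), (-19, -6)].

Computing all pairwise distances among 7 points:

d((5, 24), (1, 13)) = 11.7047
d((5, 24), (25, 17)) = 21.1896
d((5, 24), (-10, 26)) = 15.1327
d((5, 24), (1, 27)) = 5.0 <-- minimum
d((5, 24), (-18, 5)) = 29.8329
d((5, 24), (-19, -6)) = 38.4187
d((1, 13), (25, 17)) = 24.3311
d((1, 13), (-10, 26)) = 17.0294
d((1, 13), (1, 27)) = 14.0
d((1, 13), (-18, 5)) = 20.6155
d((1, 13), (-19, -6)) = 27.5862
d((25, 17), (-10, 26)) = 36.1386
d((25, 17), (1, 27)) = 26.0
d((25, 17), (-18, 5)) = 44.643
d((25, 17), (-19, -6)) = 49.6488
d((-10, 26), (1, 27)) = 11.0454
d((-10, 26), (-18, 5)) = 22.4722
d((-10, 26), (-19, -6)) = 33.2415
d((1, 27), (-18, 5)) = 29.0689
d((1, 27), (-19, -6)) = 38.5876
d((-18, 5), (-19, -6)) = 11.0454

Closest pair: (5, 24) and (1, 27) with distance 5.0

The closest pair is (5, 24) and (1, 27) with Euclidean distance 5.0. For 7 points, brute-force pairwise comparison is shown above. For large n, the divide-and-conquer algorithm (sort by x, recurse on halves, check the dividing strip) achieves O(n log n).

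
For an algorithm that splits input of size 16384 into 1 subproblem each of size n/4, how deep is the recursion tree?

For divide and conquer with division factor 4:

Problem sizes at each level:
Level 0: 16384
Level 1: 4096
Level 2: 1024
Level 3: 256
Level 4: 64
Level 5: 16
Level 6: 4
Level 7: 1

The root is level 0 and the size-1 base case is level 7 (the tree spans levels 0 through 7, i.e. 8 levels counting the root), so the depth is the number of divisions: log_4(16384) = 7

The recursion tree depth is log_4(16384) = 7. At each level, the problem size is divided by 4, so it takes 7 divisions to reduce to a base case of size 1. The algorithm makes 1 recursive call at each level.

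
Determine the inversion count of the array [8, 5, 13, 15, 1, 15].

Finding inversions in [8, 5, 13, 15, 1, 15]:

(0, 1): arr[0]=8 > arr[1]=5
(0, 4): arr[0]=8 > arr[4]=1
(1, 4): arr[1]=5 > arr[4]=1
(2, 4): arr[2]=13 > arr[4]=1
(3, 4): arr[3]=15 > arr[4]=1

Total inversions: 5

The array has 5 inversion(s): (0,1), (0,4), (1,4), (2,4), (3,4). Each pair (i,j) satisfies i < j and arr[i] > arr[j].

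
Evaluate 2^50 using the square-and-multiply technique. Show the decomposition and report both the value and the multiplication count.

Computing 2^50 by squaring (build up from 2^1; each line after the first costs one multiplication):

2^1 = 2
2^2 = (2^1)^2 = 2^2 = 4
2^3 = 2 * 2^2 = 2 * 4 = 8
2^6 = (2^3)^2 = 8^2 = 64
2^12 = (2^6)^2 = 64^2 = 4096
2^24 = (2^12)^2 = 4096^2 = 16777216
2^25 = 2 * 2^24 = 2 * 16777216 = 33554432
2^50 = (2^25)^2 = 33554432^2 = 1125899906842624

Result: 1125899906842624
Multiplications needed: 7 (7 lines after 2^1)

2^50 = 1125899906842624. Using exponentiation by squaring, this requires 7 multiplications. The key idea: if the exponent is even, square the half-power; if odd, multiply by the base once.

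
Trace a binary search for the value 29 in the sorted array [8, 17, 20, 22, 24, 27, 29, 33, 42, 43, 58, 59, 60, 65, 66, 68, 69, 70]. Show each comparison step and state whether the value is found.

Binary search for 29 in [8, 17, 20, 22, 24, 27, 29, 33, 42, 43, 58, 59, 60, 65, 66, 68, 69, 70]:

lo=0, hi=17, mid=8, arr[mid]=42 -> 42 > 29, search left half
lo=0, hi=7, mid=3, arr[mid]=22 -> 22 < 29, search right half
lo=4, hi=7, mid=5, arr[mid]=27 -> 27 < 29, search right half
lo=6, hi=7, mid=6, arr[mid]=29 -> Found target at index 6!

Binary search finds 29 at index 6 after 4 comparisons. The search repeatedly halves the search space by comparing with the middle element.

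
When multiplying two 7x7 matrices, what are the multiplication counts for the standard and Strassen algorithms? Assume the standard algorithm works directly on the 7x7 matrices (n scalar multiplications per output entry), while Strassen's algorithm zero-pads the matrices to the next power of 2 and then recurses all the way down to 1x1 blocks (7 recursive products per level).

Matrix multiplication for 7x7 matrices:

Strassen's algorithm requires power-of-2 dimensions. Pad 7x7 to 8x8 (next power of 2).

Standard algorithm: 7^3 = 343 multiplications
Strassen's algorithm: 7^(log2(8)) = 7^3 = 343 multiplications
Savings: 343 - 343 = 0 multiplications

Standard: 343 multiplications (7^3). Strassen: 343 multiplications (7^3, after padding to 8x8). Strassen reduces 8 recursive multiplications to 7 at each level.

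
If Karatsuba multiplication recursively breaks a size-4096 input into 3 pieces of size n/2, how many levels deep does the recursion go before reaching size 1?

For divide and conquer with division factor 2:

Problem sizes at each level:
Level 0: 4096
Level 1: 2048
Level 2: 1024
Level 3: 512
Level 4: 256
Level 5: 128
Level 6: 64
Level 7: 32
Level 8: 16
Level 9: 8
Level 10: 4
Level 11: 2
Level 12: 1

The root is level 0 and the size-1 base case is level 12 (the tree spans levels 0 through 12, i.e. 13 levels counting the root), so the depth is the number of divisions: log_2(4096) = 12

The recursion tree depth is log_2(4096) = 12. At each level, the problem size is divided by 2, so it takes 12 divisions to reduce to a base case of size 1. The algorithm makes 3 recursive calls at each level.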